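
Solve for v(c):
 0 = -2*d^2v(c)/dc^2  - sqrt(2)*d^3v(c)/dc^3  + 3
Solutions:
 v(c) = C1 + C2*c + C3*exp(-sqrt(2)*c) + 3*c^2/4


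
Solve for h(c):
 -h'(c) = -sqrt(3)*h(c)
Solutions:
 h(c) = C1*exp(sqrt(3)*c)


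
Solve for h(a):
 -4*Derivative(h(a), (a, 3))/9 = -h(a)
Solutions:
 h(a) = C3*exp(2^(1/3)*3^(2/3)*a/2) + (C1*sin(3*2^(1/3)*3^(1/6)*a/4) + C2*cos(3*2^(1/3)*3^(1/6)*a/4))*exp(-2^(1/3)*3^(2/3)*a/4)


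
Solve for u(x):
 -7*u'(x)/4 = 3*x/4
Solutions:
 u(x) = C1 - 3*x^2/14


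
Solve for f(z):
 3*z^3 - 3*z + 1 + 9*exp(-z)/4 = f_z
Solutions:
 f(z) = C1 + 3*z^4/4 - 3*z^2/2 + z - 9*exp(-z)/4


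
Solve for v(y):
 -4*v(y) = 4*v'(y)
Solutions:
 v(y) = C1*exp(-y)


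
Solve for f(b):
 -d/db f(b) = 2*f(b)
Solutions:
 f(b) = C1*exp(-2*b)


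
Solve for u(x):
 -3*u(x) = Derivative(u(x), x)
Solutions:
 u(x) = C1*exp(-3*x)


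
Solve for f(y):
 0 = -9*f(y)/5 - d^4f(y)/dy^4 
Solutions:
 f(y) = (C1*sin(5^(3/4)*sqrt(6)*y/10) + C2*cos(5^(3/4)*sqrt(6)*y/10))*exp(-5^(3/4)*sqrt(6)*y/10) + (C3*sin(5^(3/4)*sqrt(6)*y/10) + C4*cos(5^(3/4)*sqrt(6)*y/10))*exp(5^(3/4)*sqrt(6)*y/10)


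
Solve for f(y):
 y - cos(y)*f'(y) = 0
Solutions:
 f(y) = C1 + Integral(y/cos(y), y)


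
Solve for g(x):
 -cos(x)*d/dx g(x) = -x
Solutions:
 g(x) = C1 + Integral(x/cos(x), x)


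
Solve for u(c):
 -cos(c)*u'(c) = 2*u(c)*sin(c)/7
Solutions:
 u(c) = C1*cos(c)^(2/7)


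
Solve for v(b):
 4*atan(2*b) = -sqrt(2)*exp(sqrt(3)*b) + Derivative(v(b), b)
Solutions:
 v(b) = C1 + 4*b*atan(2*b) + sqrt(6)*exp(sqrt(3)*b)/3 - log(4*b^2 + 1)


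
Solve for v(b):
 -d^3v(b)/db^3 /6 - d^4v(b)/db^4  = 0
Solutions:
 v(b) = C1 + C2*b + C3*b^2 + C4*exp(-b/6)


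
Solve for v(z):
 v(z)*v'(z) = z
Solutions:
 v(z) = -sqrt(C1 + z^2)
 v(z) = sqrt(C1 + z^2)


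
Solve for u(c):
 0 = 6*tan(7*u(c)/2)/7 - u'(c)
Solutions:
 u(c) = -2*asin(C1*exp(3*c))/7 + 2*pi/7
 u(c) = 2*asin(C1*exp(3*c))/7


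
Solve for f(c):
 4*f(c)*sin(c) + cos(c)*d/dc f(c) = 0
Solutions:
 f(c) = C1*cos(c)^4


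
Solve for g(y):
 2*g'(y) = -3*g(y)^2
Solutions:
 g(y) = 2/(C1 + 3*y)


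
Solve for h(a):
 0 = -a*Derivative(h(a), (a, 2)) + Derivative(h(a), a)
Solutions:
 h(a) = C1 + C2*a^2


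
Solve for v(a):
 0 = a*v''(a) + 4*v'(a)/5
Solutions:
 v(a) = C1 + C2*a^(1/5)


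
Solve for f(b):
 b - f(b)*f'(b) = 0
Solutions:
 f(b) = -sqrt(C1 + b^2)
 f(b) = sqrt(C1 + b^2)


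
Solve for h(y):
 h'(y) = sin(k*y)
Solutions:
 h(y) = C1 - cos(k*y)/k


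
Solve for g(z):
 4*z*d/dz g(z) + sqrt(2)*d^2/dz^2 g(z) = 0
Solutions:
 g(z) = C1 + C2*erf(2^(1/4)*z)


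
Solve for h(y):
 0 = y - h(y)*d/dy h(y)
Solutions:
 h(y) = -sqrt(C1 + y^2)
 h(y) = sqrt(C1 + y^2)


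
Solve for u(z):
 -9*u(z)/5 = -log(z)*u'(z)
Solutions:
 u(z) = C1*exp(9*li(z)/5)


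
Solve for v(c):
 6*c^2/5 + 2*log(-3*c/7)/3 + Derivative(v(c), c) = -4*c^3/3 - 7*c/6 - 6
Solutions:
 v(c) = C1 - c^4/3 - 2*c^3/5 - 7*c^2/12 - 2*c*log(-c)/3 + 2*c*(-8 - log(3) + log(7))/3


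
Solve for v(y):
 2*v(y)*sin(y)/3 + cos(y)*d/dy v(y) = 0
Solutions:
 v(y) = C1*cos(y)^(2/3)


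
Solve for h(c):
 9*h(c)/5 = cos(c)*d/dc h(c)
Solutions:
 h(c) = C1*(sin(c) + 1)^(9/10)/(sin(c) - 1)^(9/10)


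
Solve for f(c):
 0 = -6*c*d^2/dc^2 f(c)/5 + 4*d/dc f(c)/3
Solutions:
 f(c) = C1 + C2*c^(19/9)


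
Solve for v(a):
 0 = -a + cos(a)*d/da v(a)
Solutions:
 v(a) = C1 + Integral(a/cos(a), a)


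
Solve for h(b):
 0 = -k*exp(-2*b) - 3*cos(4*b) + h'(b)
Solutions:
 h(b) = C1 - k*exp(-2*b)/2 + 3*sin(4*b)/4


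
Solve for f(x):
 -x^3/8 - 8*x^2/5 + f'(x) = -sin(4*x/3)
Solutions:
 f(x) = C1 + x^4/32 + 8*x^3/15 + 3*cos(4*x/3)/4


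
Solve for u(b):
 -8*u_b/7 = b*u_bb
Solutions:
 u(b) = C1 + C2/b^(1/7)


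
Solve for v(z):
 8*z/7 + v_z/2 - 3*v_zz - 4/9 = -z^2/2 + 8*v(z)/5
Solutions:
 v(z) = 5*z^2/16 + 815*z/896 + (C1*sin(sqrt(1895)*z/60) + C2*cos(sqrt(1895)*z/60))*exp(z/12) - 150365/129024


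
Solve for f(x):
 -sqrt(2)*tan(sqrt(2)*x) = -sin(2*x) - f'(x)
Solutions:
 f(x) = C1 - log(cos(sqrt(2)*x)) + cos(2*x)/2


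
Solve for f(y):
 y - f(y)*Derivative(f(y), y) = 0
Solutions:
 f(y) = -sqrt(C1 + y^2)
 f(y) = sqrt(C1 + y^2)


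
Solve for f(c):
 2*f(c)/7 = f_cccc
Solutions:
 f(c) = C1*exp(-2^(1/4)*7^(3/4)*c/7) + C2*exp(2^(1/4)*7^(3/4)*c/7) + C3*sin(2^(1/4)*7^(3/4)*c/7) + C4*cos(2^(1/4)*7^(3/4)*c/7)


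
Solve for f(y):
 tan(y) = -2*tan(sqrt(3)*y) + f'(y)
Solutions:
 f(y) = C1 - log(cos(y)) - 2*sqrt(3)*log(cos(sqrt(3)*y))/3


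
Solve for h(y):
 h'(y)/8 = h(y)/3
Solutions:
 h(y) = C1*exp(8*y/3)


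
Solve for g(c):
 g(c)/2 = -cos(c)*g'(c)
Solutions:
 g(c) = C1*(sin(c) - 1)^(1/4)/(sin(c) + 1)^(1/4)


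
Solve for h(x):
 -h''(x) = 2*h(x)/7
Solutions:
 h(x) = C1*sin(sqrt(14)*x/7) + C2*cos(sqrt(14)*x/7)


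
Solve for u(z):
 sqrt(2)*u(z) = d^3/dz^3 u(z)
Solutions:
 u(z) = C3*exp(2^(1/6)*z) + (C1*sin(2^(1/6)*sqrt(3)*z/2) + C2*cos(2^(1/6)*sqrt(3)*z/2))*exp(-2^(1/6)*z/2)


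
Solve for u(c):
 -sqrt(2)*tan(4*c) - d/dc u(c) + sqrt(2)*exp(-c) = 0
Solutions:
 u(c) = C1 - sqrt(2)*log(tan(4*c)^2 + 1)/8 - sqrt(2)*exp(-c)


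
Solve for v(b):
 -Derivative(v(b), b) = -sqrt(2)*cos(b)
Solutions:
 v(b) = C1 + sqrt(2)*sin(b)


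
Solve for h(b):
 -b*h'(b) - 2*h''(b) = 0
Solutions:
 h(b) = C1 + C2*erf(b/2)


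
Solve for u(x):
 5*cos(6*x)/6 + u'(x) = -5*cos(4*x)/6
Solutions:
 u(x) = C1 - 5*sin(4*x)/24 - 5*sin(6*x)/36


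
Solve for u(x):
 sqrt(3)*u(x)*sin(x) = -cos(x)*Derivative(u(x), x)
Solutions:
 u(x) = C1*cos(x)^(sqrt(3))


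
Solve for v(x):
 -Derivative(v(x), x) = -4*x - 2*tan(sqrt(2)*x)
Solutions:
 v(x) = C1 + 2*x^2 - sqrt(2)*log(cos(sqrt(2)*x))


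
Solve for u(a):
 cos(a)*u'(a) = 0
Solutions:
 u(a) = C1


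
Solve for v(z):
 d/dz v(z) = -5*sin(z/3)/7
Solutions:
 v(z) = C1 + 15*cos(z/3)/7


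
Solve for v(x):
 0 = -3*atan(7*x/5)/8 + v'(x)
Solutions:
 v(x) = C1 + 3*x*atan(7*x/5)/8 - 15*log(49*x^2 + 25)/112


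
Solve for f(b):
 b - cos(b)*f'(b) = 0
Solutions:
 f(b) = C1 + Integral(b/cos(b), b)


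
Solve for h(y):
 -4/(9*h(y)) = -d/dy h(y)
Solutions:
 h(y) = -sqrt(C1 + 8*y)/3
 h(y) = sqrt(C1 + 8*y)/3


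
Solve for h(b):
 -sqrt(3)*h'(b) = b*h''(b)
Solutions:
 h(b) = C1 + C2*b^(1 - sqrt(3))


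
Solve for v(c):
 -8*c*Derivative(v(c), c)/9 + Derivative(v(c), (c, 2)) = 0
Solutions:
 v(c) = C1 + C2*erfi(2*c/3)


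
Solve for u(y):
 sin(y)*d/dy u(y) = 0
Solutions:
 u(y) = C1


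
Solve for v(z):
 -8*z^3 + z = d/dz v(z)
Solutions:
 v(z) = C1 - 2*z^4 + z^2/2


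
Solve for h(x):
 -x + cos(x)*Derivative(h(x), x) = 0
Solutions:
 h(x) = C1 + Integral(x/cos(x), x)


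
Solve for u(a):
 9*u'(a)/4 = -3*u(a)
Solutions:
 u(a) = C1*exp(-4*a/3)


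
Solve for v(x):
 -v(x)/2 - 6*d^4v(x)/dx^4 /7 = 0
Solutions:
 v(x) = (C1*sin(3^(3/4)*7^(1/4)*x/6) + C2*cos(3^(3/4)*7^(1/4)*x/6))*exp(-3^(3/4)*7^(1/4)*x/6) + (C3*sin(3^(3/4)*7^(1/4)*x/6) + C4*cos(3^(3/4)*7^(1/4)*x/6))*exp(3^(3/4)*7^(1/4)*x/6)


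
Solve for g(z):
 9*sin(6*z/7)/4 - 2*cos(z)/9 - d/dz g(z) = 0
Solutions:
 g(z) = C1 - 2*sin(z)/9 - 21*cos(6*z/7)/8


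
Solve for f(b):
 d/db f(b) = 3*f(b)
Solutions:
 f(b) = C1*exp(3*b)


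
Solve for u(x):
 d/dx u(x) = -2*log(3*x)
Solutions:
 u(x) = C1 - 2*x*log(x) - x*log(9) + 2*x


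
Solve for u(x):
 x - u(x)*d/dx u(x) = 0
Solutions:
 u(x) = -sqrt(C1 + x^2)
 u(x) = sqrt(C1 + x^2)


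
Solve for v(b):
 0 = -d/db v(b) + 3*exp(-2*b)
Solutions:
 v(b) = C1 - 3*exp(-2*b)/2


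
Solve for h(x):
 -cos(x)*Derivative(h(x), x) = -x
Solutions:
 h(x) = C1 + Integral(x/cos(x), x)


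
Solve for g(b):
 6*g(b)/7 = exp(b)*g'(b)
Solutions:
 g(b) = C1*exp(-6*exp(-b)/7)


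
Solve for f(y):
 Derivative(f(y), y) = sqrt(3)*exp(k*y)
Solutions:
 f(y) = C1 + sqrt(3)*exp(k*y)/k


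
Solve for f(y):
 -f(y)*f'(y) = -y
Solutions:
 f(y) = -sqrt(C1 + y^2)
 f(y) = sqrt(C1 + y^2)


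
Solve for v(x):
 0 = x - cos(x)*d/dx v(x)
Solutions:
 v(x) = C1 + Integral(x/cos(x), x)


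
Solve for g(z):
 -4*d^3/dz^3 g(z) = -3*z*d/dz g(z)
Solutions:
 g(z) = C1 + Integral(C2*airyai(6^(1/3)*z/2) + C3*airybi(6^(1/3)*z/2), z)


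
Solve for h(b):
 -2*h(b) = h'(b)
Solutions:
 h(b) = C1*exp(-2*b)


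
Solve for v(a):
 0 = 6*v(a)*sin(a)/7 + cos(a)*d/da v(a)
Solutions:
 v(a) = C1*cos(a)^(6/7)


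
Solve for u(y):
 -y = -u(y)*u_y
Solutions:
 u(y) = -sqrt(C1 + y^2)
 u(y) = sqrt(C1 + y^2)


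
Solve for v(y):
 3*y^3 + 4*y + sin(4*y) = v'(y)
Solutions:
 v(y) = C1 + 3*y^4/4 + 2*y^2 - cos(4*y)/4


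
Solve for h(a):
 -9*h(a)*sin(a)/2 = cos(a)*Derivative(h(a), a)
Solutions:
 h(a) = C1*cos(a)^(9/2)


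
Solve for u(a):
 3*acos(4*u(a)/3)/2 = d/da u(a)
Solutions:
 Integral(1/acos(4*_y/3), (_y, u(a))) = C1 + 3*a/2


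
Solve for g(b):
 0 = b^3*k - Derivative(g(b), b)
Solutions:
 g(b) = C1 + b^4*k/4


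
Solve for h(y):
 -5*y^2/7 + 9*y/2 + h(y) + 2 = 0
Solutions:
 h(y) = 5*y^2/7 - 9*y/2 - 2


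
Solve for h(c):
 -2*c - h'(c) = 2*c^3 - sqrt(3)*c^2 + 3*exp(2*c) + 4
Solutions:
 h(c) = C1 - c^4/2 + sqrt(3)*c^3/3 - c^2 - 4*c - 3*exp(2*c)/2


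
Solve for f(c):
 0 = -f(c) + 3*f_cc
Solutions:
 f(c) = C1*exp(-sqrt(3)*c/3) + C2*exp(sqrt(3)*c/3)


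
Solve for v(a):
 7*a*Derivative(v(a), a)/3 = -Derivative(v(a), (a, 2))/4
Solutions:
 v(a) = C1 + C2*erf(sqrt(42)*a/3)


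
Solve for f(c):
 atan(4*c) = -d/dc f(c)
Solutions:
 f(c) = C1 - c*atan(4*c) + log(16*c^2 + 1)/8


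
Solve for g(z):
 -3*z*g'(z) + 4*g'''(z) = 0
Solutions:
 g(z) = C1 + Integral(C2*airyai(6^(1/3)*z/2) + C3*airybi(6^(1/3)*z/2), z)


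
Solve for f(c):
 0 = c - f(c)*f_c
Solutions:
 f(c) = -sqrt(C1 + c^2)
 f(c) = sqrt(C1 + c^2)


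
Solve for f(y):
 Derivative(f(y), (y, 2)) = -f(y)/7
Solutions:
 f(y) = C1*sin(sqrt(7)*y/7) + C2*cos(sqrt(7)*y/7)


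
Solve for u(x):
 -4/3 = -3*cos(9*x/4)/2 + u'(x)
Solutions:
 u(x) = C1 - 4*x/3 + 2*sin(9*x/4)/3


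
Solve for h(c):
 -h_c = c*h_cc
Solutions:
 h(c) = C1 + C2*log(c)


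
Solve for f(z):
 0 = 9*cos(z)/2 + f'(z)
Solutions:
 f(z) = C1 - 9*sin(z)/2


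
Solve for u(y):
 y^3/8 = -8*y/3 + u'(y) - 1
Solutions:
 u(y) = C1 + y^4/32 + 4*y^2/3 + y


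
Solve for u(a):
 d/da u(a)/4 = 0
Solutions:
 u(a) = C1


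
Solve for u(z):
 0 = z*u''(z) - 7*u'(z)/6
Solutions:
 u(z) = C1 + C2*z^(13/6)


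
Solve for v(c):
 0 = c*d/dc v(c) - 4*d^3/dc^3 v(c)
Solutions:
 v(c) = C1 + Integral(C2*airyai(2^(1/3)*c/2) + C3*airybi(2^(1/3)*c/2), c)


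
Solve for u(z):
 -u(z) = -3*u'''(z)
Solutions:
 u(z) = C3*exp(3^(2/3)*z/3) + (C1*sin(3^(1/6)*z/2) + C2*cos(3^(1/6)*z/2))*exp(-3^(2/3)*z/6)


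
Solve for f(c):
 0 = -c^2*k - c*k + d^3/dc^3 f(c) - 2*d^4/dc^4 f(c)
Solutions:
 f(c) = C1 + C2*c + C3*c^2 + C4*exp(c/2) + c^5*k/60 + 5*c^4*k/24 + 5*c^3*k/3


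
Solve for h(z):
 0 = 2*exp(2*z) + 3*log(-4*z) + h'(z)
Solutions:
 h(z) = C1 - 3*z*log(-z) + 3*z*(1 - 2*log(2)) - exp(2*z)


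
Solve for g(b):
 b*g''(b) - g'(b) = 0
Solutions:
 g(b) = C1 + C2*b^2


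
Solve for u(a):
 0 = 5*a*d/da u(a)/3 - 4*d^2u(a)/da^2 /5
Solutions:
 u(a) = C1 + C2*erfi(5*sqrt(6)*a/12)


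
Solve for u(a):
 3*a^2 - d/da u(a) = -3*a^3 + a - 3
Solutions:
 u(a) = C1 + 3*a^4/4 + a^3 - a^2/2 + 3*a


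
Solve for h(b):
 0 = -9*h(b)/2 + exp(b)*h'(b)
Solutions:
 h(b) = C1*exp(-9*exp(-b)/2)


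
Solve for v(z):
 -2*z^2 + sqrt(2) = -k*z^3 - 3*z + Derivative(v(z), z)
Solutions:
 v(z) = C1 + k*z^4/4 - 2*z^3/3 + 3*z^2/2 + sqrt(2)*z


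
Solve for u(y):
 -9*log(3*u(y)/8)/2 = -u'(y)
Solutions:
 2*Integral(1/(-log(_y) - log(3) + 3*log(2)), (_y, u(y)))/9 = C1 - y


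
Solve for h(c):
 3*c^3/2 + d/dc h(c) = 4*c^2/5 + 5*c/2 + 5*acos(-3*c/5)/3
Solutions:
 h(c) = C1 - 3*c^4/8 + 4*c^3/15 + 5*c^2/4 + 5*c*acos(-3*c/5)/3 + 5*sqrt(25 - 9*c^2)/9


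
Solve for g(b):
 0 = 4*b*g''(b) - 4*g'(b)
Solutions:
 g(b) = C1 + C2*b^2


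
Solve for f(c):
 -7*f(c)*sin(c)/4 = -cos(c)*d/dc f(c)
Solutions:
 f(c) = C1/cos(c)^(7/4)


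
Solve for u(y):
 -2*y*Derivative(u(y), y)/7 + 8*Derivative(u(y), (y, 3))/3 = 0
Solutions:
 u(y) = C1 + Integral(C2*airyai(294^(1/3)*y/14) + C3*airybi(294^(1/3)*y/14), y)


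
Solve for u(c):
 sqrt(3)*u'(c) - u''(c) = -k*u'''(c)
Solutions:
 u(c) = C1 + C2*exp(c*(1 - sqrt(-4*sqrt(3)*k + 1))/(2*k)) + C3*exp(c*(sqrt(-4*sqrt(3)*k + 1) + 1)/(2*k))


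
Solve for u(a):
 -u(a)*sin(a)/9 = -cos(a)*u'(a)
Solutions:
 u(a) = C1/cos(a)^(1/9)


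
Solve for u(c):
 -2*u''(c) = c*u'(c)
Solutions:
 u(c) = C1 + C2*erf(c/2)


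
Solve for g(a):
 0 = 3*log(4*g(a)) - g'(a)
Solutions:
 -Integral(1/(log(_y) + 2*log(2)), (_y, g(a)))/3 = C1 - a


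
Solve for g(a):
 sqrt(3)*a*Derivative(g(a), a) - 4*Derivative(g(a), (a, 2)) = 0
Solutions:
 g(a) = C1 + C2*erfi(sqrt(2)*3^(1/4)*a/4)


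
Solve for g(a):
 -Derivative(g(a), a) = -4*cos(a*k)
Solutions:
 g(a) = C1 + 4*sin(a*k)/k


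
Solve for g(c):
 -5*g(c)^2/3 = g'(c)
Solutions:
 g(c) = 3/(C1 + 5*c)


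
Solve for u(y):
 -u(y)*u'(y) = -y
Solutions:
 u(y) = -sqrt(C1 + y^2)
 u(y) = sqrt(C1 + y^2)


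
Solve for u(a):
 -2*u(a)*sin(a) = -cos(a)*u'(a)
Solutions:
 u(a) = C1/cos(a)^2


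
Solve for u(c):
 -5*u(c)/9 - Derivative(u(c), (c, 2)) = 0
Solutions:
 u(c) = C1*sin(sqrt(5)*c/3) + C2*cos(sqrt(5)*c/3)


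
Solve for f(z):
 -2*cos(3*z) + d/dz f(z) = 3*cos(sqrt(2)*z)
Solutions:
 f(z) = C1 + 2*sin(3*z)/3 + 3*sqrt(2)*sin(sqrt(2)*z)/2


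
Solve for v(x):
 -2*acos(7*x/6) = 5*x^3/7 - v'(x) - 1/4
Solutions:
 v(x) = C1 + 5*x^4/28 + 2*x*acos(7*x/6) - x/4 - 2*sqrt(36 - 49*x^2)/7


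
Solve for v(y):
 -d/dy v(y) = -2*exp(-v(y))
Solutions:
 v(y) = log(C1 + 2*y)


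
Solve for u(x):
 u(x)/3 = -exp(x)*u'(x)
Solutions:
 u(x) = C1*exp(exp(-x)/3)


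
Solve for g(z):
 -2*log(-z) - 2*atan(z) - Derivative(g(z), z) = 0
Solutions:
 g(z) = C1 - 2*z*log(-z) - 2*z*atan(z) + 2*z + log(z^2 + 1)


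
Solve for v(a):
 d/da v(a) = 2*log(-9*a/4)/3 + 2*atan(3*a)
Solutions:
 v(a) = C1 + 2*a*log(-a)/3 + 2*a*atan(3*a) - 4*a*log(2)/3 - 2*a/3 + 4*a*log(3)/3 - log(9*a^2 + 1)/3


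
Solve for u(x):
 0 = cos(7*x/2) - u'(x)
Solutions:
 u(x) = C1 + 2*sin(7*x/2)/7


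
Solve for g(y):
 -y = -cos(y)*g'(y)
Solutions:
 g(y) = C1 + Integral(y/cos(y), y)


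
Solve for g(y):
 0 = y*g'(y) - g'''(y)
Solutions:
 g(y) = C1 + Integral(C2*airyai(y) + C3*airybi(y), y)


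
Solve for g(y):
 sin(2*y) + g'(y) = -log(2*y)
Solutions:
 g(y) = C1 - y*log(y) - y*log(2) + y + cos(2*y)/2


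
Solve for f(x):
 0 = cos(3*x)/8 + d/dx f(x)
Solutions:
 f(x) = C1 - sin(3*x)/24


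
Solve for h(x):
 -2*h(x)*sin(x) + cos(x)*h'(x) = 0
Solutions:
 h(x) = C1/cos(x)^2


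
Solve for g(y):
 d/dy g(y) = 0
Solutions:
 g(y) = C1


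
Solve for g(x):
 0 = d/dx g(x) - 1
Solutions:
 g(x) = C1 + x


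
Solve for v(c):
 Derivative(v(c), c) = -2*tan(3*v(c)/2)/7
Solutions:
 v(c) = -2*asin(C1*exp(-3*c/7))/3 + 2*pi/3
 v(c) = 2*asin(C1*exp(-3*c/7))/3


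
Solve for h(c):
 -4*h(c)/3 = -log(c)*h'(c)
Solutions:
 h(c) = C1*exp(4*li(c)/3)


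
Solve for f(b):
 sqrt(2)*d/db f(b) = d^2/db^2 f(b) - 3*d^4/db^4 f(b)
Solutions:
 f(b) = C1 + C2*exp(2^(1/6)*b*(2/(sqrt(79) + 9)^(1/3) + 2^(2/3)*(sqrt(79) + 9)^(1/3))/12)*sin(2^(1/6)*sqrt(3)*b*(-2^(2/3)*(sqrt(79) + 9)^(1/3) + 2/(sqrt(79) + 9)^(1/3))/12) + C3*exp(2^(1/6)*b*(2/(sqrt(79) + 9)^(1/3) + 2^(2/3)*(sqrt(79) + 9)^(1/3))/12)*cos(2^(1/6)*sqrt(3)*b*(-2^(2/3)*(sqrt(79) + 9)^(1/3) + 2/(sqrt(79) + 9)^(1/3))/12) + C4*exp(-2^(1/6)*b*(2/(sqrt(79) + 9)^(1/3) + 2^(2/3)*(sqrt(79) + 9)^(1/3))/6)


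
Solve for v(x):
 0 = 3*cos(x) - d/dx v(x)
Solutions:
 v(x) = C1 + 3*sin(x)


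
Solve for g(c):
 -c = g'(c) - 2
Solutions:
 g(c) = C1 - c^2/2 + 2*c


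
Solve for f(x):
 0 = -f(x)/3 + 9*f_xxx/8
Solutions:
 f(x) = C3*exp(2*x/3) + (C1*sin(sqrt(3)*x/3) + C2*cos(sqrt(3)*x/3))*exp(-x/3)


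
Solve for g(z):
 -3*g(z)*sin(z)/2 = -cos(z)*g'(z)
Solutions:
 g(z) = C1/cos(z)^(3/2)


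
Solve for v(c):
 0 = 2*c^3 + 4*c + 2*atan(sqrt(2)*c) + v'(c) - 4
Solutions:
 v(c) = C1 - c^4/2 - 2*c^2 - 2*c*atan(sqrt(2)*c) + 4*c + sqrt(2)*log(2*c^2 + 1)/2


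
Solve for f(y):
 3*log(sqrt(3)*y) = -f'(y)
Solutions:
 f(y) = C1 - 3*y*log(y) - 3*y*log(3)/2 + 3*y


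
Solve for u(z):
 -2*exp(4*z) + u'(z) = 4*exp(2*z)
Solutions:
 u(z) = C1 + exp(4*z)/2 + 2*exp(2*z)


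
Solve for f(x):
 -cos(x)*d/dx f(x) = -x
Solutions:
 f(x) = C1 + Integral(x/cos(x), x)


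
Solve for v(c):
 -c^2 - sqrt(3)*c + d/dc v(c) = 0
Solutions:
 v(c) = C1 + c^3/3 + sqrt(3)*c^2/2


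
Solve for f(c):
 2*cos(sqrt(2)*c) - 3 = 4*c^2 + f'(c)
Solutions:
 f(c) = C1 - 4*c^3/3 - 3*c + sqrt(2)*sin(sqrt(2)*c)


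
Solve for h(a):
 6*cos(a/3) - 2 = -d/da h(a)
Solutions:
 h(a) = C1 + 2*a - 18*sin(a/3)


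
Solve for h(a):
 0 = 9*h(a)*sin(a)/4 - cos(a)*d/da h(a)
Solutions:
 h(a) = C1/cos(a)^(9/4)


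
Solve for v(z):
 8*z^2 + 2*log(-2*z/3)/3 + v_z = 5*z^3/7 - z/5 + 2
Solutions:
 v(z) = C1 + 5*z^4/28 - 8*z^3/3 - z^2/10 - 2*z*log(-z)/3 + 2*z*(-log(2) + log(3) + 4)/3


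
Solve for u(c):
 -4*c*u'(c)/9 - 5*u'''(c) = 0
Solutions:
 u(c) = C1 + Integral(C2*airyai(-2^(2/3)*75^(1/3)*c/15) + C3*airybi(-2^(2/3)*75^(1/3)*c/15), c)


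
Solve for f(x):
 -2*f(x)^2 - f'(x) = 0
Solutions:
 f(x) = 1/(C1 + 2*x)


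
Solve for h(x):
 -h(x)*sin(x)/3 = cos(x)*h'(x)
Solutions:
 h(x) = C1*cos(x)^(1/3)


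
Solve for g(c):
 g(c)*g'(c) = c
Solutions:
 g(c) = -sqrt(C1 + c^2)
 g(c) = sqrt(C1 + c^2)


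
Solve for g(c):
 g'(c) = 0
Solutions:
 g(c) = C1


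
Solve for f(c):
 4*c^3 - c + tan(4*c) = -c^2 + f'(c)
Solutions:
 f(c) = C1 + c^4 + c^3/3 - c^2/2 - log(cos(4*c))/4


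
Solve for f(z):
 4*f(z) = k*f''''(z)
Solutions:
 f(z) = C1*exp(-sqrt(2)*z*(1/k)^(1/4)) + C2*exp(sqrt(2)*z*(1/k)^(1/4)) + C3*exp(-sqrt(2)*I*z*(1/k)^(1/4)) + C4*exp(sqrt(2)*I*z*(1/k)^(1/4))


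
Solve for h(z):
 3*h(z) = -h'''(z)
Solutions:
 h(z) = C3*exp(-3^(1/3)*z) + (C1*sin(3^(5/6)*z/2) + C2*cos(3^(5/6)*z/2))*exp(3^(1/3)*z/2)


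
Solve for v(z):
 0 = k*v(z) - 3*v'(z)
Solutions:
 v(z) = C1*exp(k*z/3)


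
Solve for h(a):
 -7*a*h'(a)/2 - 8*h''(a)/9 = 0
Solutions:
 h(a) = C1 + C2*erf(3*sqrt(14)*a/8)


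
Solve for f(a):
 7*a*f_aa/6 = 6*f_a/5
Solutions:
 f(a) = C1 + C2*a^(71/35)


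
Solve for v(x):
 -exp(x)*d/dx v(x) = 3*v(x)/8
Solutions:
 v(x) = C1*exp(3*exp(-x)/8)


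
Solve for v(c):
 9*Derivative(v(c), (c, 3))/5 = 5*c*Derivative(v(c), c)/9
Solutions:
 v(c) = C1 + Integral(C2*airyai(15^(2/3)*c/9) + C3*airybi(15^(2/3)*c/9), c)


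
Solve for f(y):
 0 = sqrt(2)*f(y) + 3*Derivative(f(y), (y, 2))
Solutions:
 f(y) = C1*sin(2^(1/4)*sqrt(3)*y/3) + C2*cos(2^(1/4)*sqrt(3)*y/3)


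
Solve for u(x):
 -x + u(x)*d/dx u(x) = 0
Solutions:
 u(x) = -sqrt(C1 + x^2)
 u(x) = sqrt(C1 + x^2)


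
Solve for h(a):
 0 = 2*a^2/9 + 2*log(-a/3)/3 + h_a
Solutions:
 h(a) = C1 - 2*a^3/27 - 2*a*log(-a)/3 + 2*a*(1 + log(3))/3


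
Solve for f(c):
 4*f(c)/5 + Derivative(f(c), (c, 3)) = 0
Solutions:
 f(c) = C3*exp(-10^(2/3)*c/5) + (C1*sin(10^(2/3)*sqrt(3)*c/10) + C2*cos(10^(2/3)*sqrt(3)*c/10))*exp(10^(2/3)*c/10)


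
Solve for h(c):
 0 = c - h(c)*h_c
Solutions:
 h(c) = -sqrt(C1 + c^2)
 h(c) = sqrt(C1 + c^2)


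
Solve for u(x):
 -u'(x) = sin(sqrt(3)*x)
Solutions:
 u(x) = C1 + sqrt(3)*cos(sqrt(3)*x)/3


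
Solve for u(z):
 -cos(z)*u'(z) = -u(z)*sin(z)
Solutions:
 u(z) = C1/cos(z)


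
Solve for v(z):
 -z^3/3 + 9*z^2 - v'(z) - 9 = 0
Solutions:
 v(z) = C1 - z^4/12 + 3*z^3 - 9*z


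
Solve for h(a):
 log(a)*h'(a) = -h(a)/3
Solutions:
 h(a) = C1*exp(-li(a)/3)


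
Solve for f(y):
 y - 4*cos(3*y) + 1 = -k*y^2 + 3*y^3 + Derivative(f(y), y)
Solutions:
 f(y) = C1 + k*y^3/3 - 3*y^4/4 + y^2/2 + y - 4*sin(3*y)/3


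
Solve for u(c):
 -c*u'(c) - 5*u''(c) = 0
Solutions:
 u(c) = C1 + C2*erf(sqrt(10)*c/10)


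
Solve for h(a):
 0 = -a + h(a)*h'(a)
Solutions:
 h(a) = -sqrt(C1 + a^2)
 h(a) = sqrt(C1 + a^2)


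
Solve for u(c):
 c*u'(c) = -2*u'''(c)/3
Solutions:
 u(c) = C1 + Integral(C2*airyai(-2^(2/3)*3^(1/3)*c/2) + C3*airybi(-2^(2/3)*3^(1/3)*c/2), c)


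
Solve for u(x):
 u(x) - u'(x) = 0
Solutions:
 u(x) = C1*exp(x)


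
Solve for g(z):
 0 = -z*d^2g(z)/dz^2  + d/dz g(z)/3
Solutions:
 g(z) = C1 + C2*z^(4/3)


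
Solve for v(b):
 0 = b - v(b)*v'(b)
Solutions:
 v(b) = -sqrt(C1 + b^2)
 v(b) = sqrt(C1 + b^2)


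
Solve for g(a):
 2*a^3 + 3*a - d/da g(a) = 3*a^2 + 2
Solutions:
 g(a) = C1 + a^4/2 - a^3 + 3*a^2/2 - 2*a


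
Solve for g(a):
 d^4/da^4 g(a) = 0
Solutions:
 g(a) = C1 + C2*a + C3*a^2 + C4*a^3


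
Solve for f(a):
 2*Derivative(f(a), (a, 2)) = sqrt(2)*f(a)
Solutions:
 f(a) = C1*exp(-2^(3/4)*a/2) + C2*exp(2^(3/4)*a/2)


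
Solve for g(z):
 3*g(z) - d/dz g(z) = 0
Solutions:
 g(z) = C1*exp(3*z)


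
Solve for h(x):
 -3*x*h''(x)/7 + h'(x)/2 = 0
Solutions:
 h(x) = C1 + C2*x^(13/6)


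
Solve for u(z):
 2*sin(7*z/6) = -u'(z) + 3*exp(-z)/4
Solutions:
 u(z) = C1 + 12*cos(7*z/6)/7 - 3*exp(-z)/4


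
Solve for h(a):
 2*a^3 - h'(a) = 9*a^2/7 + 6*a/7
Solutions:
 h(a) = C1 + a^4/2 - 3*a^3/7 - 3*a^2/7


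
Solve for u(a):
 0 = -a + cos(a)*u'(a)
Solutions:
 u(a) = C1 + Integral(a/cos(a), a)


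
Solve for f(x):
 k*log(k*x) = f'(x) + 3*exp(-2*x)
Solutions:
 f(x) = C1 + k*x*log(k*x) - k*x + 3*exp(-2*x)/2


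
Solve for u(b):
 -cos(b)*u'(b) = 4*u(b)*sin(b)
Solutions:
 u(b) = C1*cos(b)^4


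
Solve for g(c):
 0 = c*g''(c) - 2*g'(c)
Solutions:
 g(c) = C1 + C2*c^3


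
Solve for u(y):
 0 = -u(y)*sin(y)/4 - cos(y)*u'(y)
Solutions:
 u(y) = C1*cos(y)^(1/4)


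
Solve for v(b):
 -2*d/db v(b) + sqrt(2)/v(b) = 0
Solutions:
 v(b) = -sqrt(C1 + sqrt(2)*b)
 v(b) = sqrt(C1 + sqrt(2)*b)


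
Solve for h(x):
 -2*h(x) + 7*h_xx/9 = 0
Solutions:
 h(x) = C1*exp(-3*sqrt(14)*x/7) + C2*exp(3*sqrt(14)*x/7)


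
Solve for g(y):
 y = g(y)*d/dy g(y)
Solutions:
 g(y) = -sqrt(C1 + y^2)
 g(y) = sqrt(C1 + y^2)


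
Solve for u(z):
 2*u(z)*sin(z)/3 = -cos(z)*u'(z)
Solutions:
 u(z) = C1*cos(z)^(2/3)


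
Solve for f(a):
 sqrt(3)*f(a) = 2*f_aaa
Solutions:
 f(a) = C3*exp(2^(2/3)*3^(1/6)*a/2) + (C1*sin(6^(2/3)*a/4) + C2*cos(6^(2/3)*a/4))*exp(-2^(2/3)*3^(1/6)*a/4)


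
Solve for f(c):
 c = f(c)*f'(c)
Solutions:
 f(c) = -sqrt(C1 + c^2)
 f(c) = sqrt(C1 + c^2)


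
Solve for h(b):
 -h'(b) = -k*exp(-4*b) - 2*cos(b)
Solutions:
 h(b) = C1 - k*exp(-4*b)/4 + 2*sin(b)


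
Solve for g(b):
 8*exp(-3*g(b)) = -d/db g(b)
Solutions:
 g(b) = log(C1 - 24*b)/3
 g(b) = log((-3^(1/3) - 3^(5/6)*I)*(C1 - 8*b)^(1/3)/2)
 g(b) = log((-3^(1/3) + 3^(5/6)*I)*(C1 - 8*b)^(1/3)/2)


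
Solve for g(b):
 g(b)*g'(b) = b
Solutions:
 g(b) = -sqrt(C1 + b^2)
 g(b) = sqrt(C1 + b^2)


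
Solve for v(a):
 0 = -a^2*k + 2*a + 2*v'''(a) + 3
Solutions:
 v(a) = C1 + C2*a + C3*a^2 + a^5*k/120 - a^4/24 - a^3/4


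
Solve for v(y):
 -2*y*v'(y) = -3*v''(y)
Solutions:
 v(y) = C1 + C2*erfi(sqrt(3)*y/3)


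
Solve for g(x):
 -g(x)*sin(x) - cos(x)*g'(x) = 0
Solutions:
 g(x) = C1*cos(x)


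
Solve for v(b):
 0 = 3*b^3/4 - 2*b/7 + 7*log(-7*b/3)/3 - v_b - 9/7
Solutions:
 v(b) = C1 + 3*b^4/16 - b^2/7 + 7*b*log(-b)/3 + b*(-76 - 49*log(3) + 49*log(7))/21


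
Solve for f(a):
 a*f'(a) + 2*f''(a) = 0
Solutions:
 f(a) = C1 + C2*erf(a/2)


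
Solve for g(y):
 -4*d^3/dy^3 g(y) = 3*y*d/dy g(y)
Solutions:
 g(y) = C1 + Integral(C2*airyai(-6^(1/3)*y/2) + C3*airybi(-6^(1/3)*y/2), y)


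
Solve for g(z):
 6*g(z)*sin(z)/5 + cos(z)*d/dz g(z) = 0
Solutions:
 g(z) = C1*cos(z)^(6/5)


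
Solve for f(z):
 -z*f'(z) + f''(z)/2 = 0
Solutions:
 f(z) = C1 + C2*erfi(z)


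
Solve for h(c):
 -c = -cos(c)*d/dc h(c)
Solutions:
 h(c) = C1 + Integral(c/cos(c), c)


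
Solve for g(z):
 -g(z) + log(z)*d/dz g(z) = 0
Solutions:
 g(z) = C1*exp(li(z))


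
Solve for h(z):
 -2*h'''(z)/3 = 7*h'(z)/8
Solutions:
 h(z) = C1 + C2*sin(sqrt(21)*z/4) + C3*cos(sqrt(21)*z/4)


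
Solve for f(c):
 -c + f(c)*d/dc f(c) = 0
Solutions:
 f(c) = -sqrt(C1 + c^2)
 f(c) = sqrt(C1 + c^2)


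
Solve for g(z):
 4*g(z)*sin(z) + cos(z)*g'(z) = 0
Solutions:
 g(z) = C1*cos(z)^4


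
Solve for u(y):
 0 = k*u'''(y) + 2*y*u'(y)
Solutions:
 u(y) = C1 + Integral(C2*airyai(2^(1/3)*y*(-1/k)^(1/3)) + C3*airybi(2^(1/3)*y*(-1/k)^(1/3)), y)


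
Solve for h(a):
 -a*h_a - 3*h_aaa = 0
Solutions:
 h(a) = C1 + Integral(C2*airyai(-3^(2/3)*a/3) + C3*airybi(-3^(2/3)*a/3), a)


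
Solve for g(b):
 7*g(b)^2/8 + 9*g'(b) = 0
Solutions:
 g(b) = 72/(C1 + 7*b)


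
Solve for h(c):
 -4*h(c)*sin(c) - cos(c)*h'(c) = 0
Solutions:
 h(c) = C1*cos(c)^4


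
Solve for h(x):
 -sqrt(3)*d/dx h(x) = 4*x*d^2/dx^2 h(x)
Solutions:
 h(x) = C1 + C2*x^(1 - sqrt(3)/4)


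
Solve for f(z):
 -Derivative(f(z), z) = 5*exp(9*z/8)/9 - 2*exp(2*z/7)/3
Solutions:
 f(z) = C1 - 40*exp(9*z/8)/81 + 7*exp(2*z/7)/3


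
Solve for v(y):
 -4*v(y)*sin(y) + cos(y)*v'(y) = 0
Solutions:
 v(y) = C1/cos(y)^4


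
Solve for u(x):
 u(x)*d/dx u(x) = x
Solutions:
 u(x) = -sqrt(C1 + x^2)
 u(x) = sqrt(C1 + x^2)


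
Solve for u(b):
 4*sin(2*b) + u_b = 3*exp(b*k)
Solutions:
 u(b) = C1 + 2*cos(2*b) + 3*exp(b*k)/k


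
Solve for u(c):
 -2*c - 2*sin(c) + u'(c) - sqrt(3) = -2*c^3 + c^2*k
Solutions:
 u(c) = C1 - c^4/2 + c^3*k/3 + c^2 + sqrt(3)*c - 2*cos(c)


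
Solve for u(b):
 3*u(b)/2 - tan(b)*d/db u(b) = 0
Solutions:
 u(b) = C1*sin(b)^(3/2)


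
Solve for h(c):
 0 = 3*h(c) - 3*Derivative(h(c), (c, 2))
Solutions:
 h(c) = C1*exp(-c) + C2*exp(c)


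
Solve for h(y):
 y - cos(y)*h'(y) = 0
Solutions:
 h(y) = C1 + Integral(y/cos(y), y)


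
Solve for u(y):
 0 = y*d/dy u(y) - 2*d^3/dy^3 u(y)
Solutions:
 u(y) = C1 + Integral(C2*airyai(2^(2/3)*y/2) + C3*airybi(2^(2/3)*y/2), y)


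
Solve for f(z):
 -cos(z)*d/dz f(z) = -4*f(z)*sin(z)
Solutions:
 f(z) = C1/cos(z)^4


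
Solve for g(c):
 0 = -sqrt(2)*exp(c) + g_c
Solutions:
 g(c) = C1 + sqrt(2)*exp(c)


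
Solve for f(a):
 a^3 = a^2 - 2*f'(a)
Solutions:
 f(a) = C1 - a^4/8 + a^3/6


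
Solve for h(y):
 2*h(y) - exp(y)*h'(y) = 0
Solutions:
 h(y) = C1*exp(-2*exp(-y))


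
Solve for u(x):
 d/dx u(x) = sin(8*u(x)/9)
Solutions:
 -x + 9*log(cos(8*u(x)/9) - 1)/16 - 9*log(cos(8*u(x)/9) + 1)/16 = C1


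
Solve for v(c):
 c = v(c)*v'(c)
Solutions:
 v(c) = -sqrt(C1 + c^2)
 v(c) = sqrt(C1 + c^2)


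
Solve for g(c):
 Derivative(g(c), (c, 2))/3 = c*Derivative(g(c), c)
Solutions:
 g(c) = C1 + C2*erfi(sqrt(6)*c/2)


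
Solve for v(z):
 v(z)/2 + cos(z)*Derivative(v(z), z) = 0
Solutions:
 v(z) = C1*(sin(z) - 1)^(1/4)/(sin(z) + 1)^(1/4)


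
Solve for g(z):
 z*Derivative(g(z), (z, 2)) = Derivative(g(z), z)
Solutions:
 g(z) = C1 + C2*z^2


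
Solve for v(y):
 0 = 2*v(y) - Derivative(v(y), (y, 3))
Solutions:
 v(y) = C3*exp(2^(1/3)*y) + (C1*sin(2^(1/3)*sqrt(3)*y/2) + C2*cos(2^(1/3)*sqrt(3)*y/2))*exp(-2^(1/3)*y/2)


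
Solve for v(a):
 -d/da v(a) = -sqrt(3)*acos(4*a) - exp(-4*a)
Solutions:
 v(a) = C1 + sqrt(3)*a*acos(4*a) - sqrt(3)*sqrt(1 - 16*a^2)/4 - exp(-4*a)/4


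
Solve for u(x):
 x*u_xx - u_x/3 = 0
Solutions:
 u(x) = C1 + C2*x^(4/3)


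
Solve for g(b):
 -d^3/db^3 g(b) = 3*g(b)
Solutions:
 g(b) = C3*exp(-3^(1/3)*b) + (C1*sin(3^(5/6)*b/2) + C2*cos(3^(5/6)*b/2))*exp(3^(1/3)*b/2)


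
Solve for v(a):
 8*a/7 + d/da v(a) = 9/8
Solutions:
 v(a) = C1 - 4*a^2/7 + 9*a/8


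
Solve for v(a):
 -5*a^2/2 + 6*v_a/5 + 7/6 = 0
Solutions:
 v(a) = C1 + 25*a^3/36 - 35*a/36


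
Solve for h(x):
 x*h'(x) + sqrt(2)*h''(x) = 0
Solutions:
 h(x) = C1 + C2*erf(2^(1/4)*x/2)


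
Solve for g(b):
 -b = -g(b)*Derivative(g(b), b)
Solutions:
 g(b) = -sqrt(C1 + b^2)
 g(b) = sqrt(C1 + b^2)


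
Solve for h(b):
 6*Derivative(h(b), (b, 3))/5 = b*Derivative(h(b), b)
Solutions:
 h(b) = C1 + Integral(C2*airyai(5^(1/3)*6^(2/3)*b/6) + C3*airybi(5^(1/3)*6^(2/3)*b/6), b)


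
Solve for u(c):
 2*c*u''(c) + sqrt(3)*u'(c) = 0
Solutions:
 u(c) = C1 + C2*c^(1 - sqrt(3)/2)


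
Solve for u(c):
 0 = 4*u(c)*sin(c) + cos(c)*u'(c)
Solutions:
 u(c) = C1*cos(c)^4


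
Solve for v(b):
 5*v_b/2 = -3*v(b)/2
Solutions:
 v(b) = C1*exp(-3*b/5)


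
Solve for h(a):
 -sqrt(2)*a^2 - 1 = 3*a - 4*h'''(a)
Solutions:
 h(a) = C1 + C2*a + C3*a^2 + sqrt(2)*a^5/240 + a^4/32 + a^3/24


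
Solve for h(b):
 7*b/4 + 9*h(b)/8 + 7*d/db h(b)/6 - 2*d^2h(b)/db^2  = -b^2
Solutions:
 h(b) = C1*exp(b*(7 - sqrt(373))/24) + C2*exp(b*(7 + sqrt(373))/24) - 8*b^2/9 + 70*b/243 - 22696/6561


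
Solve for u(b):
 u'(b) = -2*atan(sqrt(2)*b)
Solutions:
 u(b) = C1 - 2*b*atan(sqrt(2)*b) + sqrt(2)*log(2*b^2 + 1)/2


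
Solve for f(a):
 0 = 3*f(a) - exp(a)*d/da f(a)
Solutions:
 f(a) = C1*exp(-3*exp(-a))


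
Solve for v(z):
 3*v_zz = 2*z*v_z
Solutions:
 v(z) = C1 + C2*erfi(sqrt(3)*z/3)


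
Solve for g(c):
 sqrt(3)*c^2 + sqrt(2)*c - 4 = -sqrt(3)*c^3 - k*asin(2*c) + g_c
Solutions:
 g(c) = C1 + sqrt(3)*c^4/4 + sqrt(3)*c^3/3 + sqrt(2)*c^2/2 - 4*c + k*(c*asin(2*c) + sqrt(1 - 4*c^2)/2)


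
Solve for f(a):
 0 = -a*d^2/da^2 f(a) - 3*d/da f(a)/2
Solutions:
 f(a) = C1 + C2/sqrt(a)


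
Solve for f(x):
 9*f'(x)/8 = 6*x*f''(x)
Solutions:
 f(x) = C1 + C2*x^(19/16)


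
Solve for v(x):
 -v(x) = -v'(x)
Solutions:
 v(x) = C1*exp(x)


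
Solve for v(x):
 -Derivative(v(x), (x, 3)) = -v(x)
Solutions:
 v(x) = C3*exp(x) + (C1*sin(sqrt(3)*x/2) + C2*cos(sqrt(3)*x/2))*exp(-x/2)


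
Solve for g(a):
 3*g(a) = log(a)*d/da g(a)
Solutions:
 g(a) = C1*exp(3*li(a))


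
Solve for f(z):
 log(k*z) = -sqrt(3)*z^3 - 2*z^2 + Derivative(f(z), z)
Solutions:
 f(z) = C1 + sqrt(3)*z^4/4 + 2*z^3/3 + z*log(k*z) - z


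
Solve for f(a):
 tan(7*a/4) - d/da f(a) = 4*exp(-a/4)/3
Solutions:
 f(a) = C1 + 2*log(tan(7*a/4)^2 + 1)/7 + 16*exp(-a/4)/3


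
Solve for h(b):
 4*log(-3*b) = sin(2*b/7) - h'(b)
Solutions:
 h(b) = C1 - 4*b*log(-b) - 4*b*log(3) + 4*b - 7*cos(2*b/7)/2


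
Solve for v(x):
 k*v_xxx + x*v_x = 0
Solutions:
 v(x) = C1 + Integral(C2*airyai(x*(-1/k)^(1/3)) + C3*airybi(x*(-1/k)^(1/3)), x)


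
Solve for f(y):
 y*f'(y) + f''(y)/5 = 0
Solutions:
 f(y) = C1 + C2*erf(sqrt(10)*y/2)


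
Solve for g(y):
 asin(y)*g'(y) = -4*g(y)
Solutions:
 g(y) = C1*exp(-4*Integral(1/asin(y), y))


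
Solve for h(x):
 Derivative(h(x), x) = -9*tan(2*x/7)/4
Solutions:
 h(x) = C1 + 63*log(cos(2*x/7))/8


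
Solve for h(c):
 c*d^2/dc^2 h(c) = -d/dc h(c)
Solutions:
 h(c) = C1 + C2*log(c)


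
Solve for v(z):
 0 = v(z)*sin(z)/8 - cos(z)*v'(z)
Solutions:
 v(z) = C1/cos(z)^(1/8)


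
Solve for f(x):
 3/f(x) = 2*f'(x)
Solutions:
 f(x) = -sqrt(C1 + 3*x)
 f(x) = sqrt(C1 + 3*x)


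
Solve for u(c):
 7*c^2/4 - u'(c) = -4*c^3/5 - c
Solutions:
 u(c) = C1 + c^4/5 + 7*c^3/12 + c^2/2


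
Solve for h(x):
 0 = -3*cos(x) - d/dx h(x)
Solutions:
 h(x) = C1 - 3*sin(x)


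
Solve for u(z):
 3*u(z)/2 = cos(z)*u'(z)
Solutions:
 u(z) = C1*(sin(z) + 1)^(3/4)/(sin(z) - 1)^(3/4)


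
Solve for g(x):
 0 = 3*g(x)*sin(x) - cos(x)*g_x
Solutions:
 g(x) = C1/cos(x)^3


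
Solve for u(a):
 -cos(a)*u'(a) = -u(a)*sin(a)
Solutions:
 u(a) = C1/cos(a)


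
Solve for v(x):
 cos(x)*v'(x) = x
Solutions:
 v(x) = C1 + Integral(x/cos(x), x)


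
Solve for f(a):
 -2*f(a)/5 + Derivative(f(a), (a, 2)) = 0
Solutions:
 f(a) = C1*exp(-sqrt(10)*a/5) + C2*exp(sqrt(10)*a/5)


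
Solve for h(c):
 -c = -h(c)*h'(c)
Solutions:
 h(c) = -sqrt(C1 + c^2)
 h(c) = sqrt(C1 + c^2)


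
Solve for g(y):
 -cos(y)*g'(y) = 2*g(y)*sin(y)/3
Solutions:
 g(y) = C1*cos(y)^(2/3)


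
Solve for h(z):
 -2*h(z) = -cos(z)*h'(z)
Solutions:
 h(z) = C1*(sin(z) + 1)/(sin(z) - 1)


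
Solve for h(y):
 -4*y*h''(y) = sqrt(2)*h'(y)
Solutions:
 h(y) = C1 + C2*y^(1 - sqrt(2)/4)


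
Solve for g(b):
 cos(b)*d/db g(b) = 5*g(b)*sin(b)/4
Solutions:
 g(b) = C1/cos(b)^(5/4)


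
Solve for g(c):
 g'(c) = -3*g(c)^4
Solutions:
 g(c) = (-3^(2/3) - 3*3^(1/6)*I)*(1/(C1 + 3*c))^(1/3)/6
 g(c) = (-3^(2/3) + 3*3^(1/6)*I)*(1/(C1 + 3*c))^(1/3)/6
 g(c) = (1/(C1 + 9*c))^(1/3)


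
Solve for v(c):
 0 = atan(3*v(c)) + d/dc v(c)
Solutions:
 Integral(1/atan(3*_y), (_y, v(c))) = C1 - c


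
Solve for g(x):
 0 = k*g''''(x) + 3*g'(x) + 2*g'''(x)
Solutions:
 g(x) = C1 + C2*exp(-x*((sqrt(((81 + 16/k^2)^2 - 256/k^4)/k^2)/2 + 81/(2*k) + 8/k^3)^(1/3) + 2/k + 4/(k^2*(sqrt(((81 + 16/k^2)^2 - 256/k^4)/k^2)/2 + 81/(2*k) + 8/k^3)^(1/3)))/3) + C3*exp(x*((sqrt(((81 + 16/k^2)^2 - 256/k^4)/k^2)/2 + 81/(2*k) + 8/k^3)^(1/3) - sqrt(3)*I*(sqrt(((81 + 16/k^2)^2 - 256/k^4)/k^2)/2 + 81/(2*k) + 8/k^3)^(1/3) - 4/k - 16/(k^2*(-1 + sqrt(3)*I)*(sqrt(((81 + 16/k^2)^2 - 256/k^4)/k^2)/2 + 81/(2*k) + 8/k^3)^(1/3)))/6) + C4*exp(x*((sqrt(((81 + 16/k^2)^2 - 256/k^4)/k^2)/2 + 81/(2*k) + 8/k^3)^(1/3) + sqrt(3)*I*(sqrt(((81 + 16/k^2)^2 - 256/k^4)/k^2)/2 + 81/(2*k) + 8/k^3)^(1/3) - 4/k + 16/(k^2*(1 + sqrt(3)*I)*(sqrt(((81 + 16/k^2)^2 - 256/k^4)/k^2)/2 + 81/(2*k) + 8/k^3)^(1/3)))/6)


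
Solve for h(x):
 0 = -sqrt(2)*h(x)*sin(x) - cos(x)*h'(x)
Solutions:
 h(x) = C1*cos(x)^(sqrt(2))


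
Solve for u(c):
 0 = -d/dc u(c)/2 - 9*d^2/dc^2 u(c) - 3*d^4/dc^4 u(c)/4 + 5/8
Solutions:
 u(c) = C1 + C2*exp(3^(1/3)*c*(-2/(1 + sqrt(577))^(1/3) + 3^(1/3)*(1 + sqrt(577))^(1/3)/6))*sin(3^(1/6)*c*(2*3^(2/3)/(1 + sqrt(577))^(1/3) + (1 + sqrt(577))^(1/3)/2)) + C3*exp(3^(1/3)*c*(-2/(1 + sqrt(577))^(1/3) + 3^(1/3)*(1 + sqrt(577))^(1/3)/6))*cos(3^(1/6)*c*(2*3^(2/3)/(1 + sqrt(577))^(1/3) + (1 + sqrt(577))^(1/3)/2)) + C4*exp(3^(1/3)*c*(-3^(1/3)*(1 + sqrt(577))^(1/3)/3 + 4/(1 + sqrt(577))^(1/3))) + 5*c/4


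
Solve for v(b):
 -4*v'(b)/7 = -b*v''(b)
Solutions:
 v(b) = C1 + C2*b^(11/7)


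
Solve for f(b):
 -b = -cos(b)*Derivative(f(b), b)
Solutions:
 f(b) = C1 + Integral(b/cos(b), b)


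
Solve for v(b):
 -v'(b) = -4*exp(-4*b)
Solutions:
 v(b) = C1 - exp(-4*b)


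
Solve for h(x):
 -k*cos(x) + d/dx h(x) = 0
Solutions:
 h(x) = C1 + k*sin(x)


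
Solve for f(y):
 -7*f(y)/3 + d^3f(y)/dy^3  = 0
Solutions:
 f(y) = C3*exp(3^(2/3)*7^(1/3)*y/3) + (C1*sin(3^(1/6)*7^(1/3)*y/2) + C2*cos(3^(1/6)*7^(1/3)*y/2))*exp(-3^(2/3)*7^(1/3)*y/6)


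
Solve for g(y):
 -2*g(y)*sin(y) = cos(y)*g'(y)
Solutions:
 g(y) = C1*cos(y)^2


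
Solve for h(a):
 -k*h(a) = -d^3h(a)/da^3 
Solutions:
 h(a) = C1*exp(a*k^(1/3)) + C2*exp(a*k^(1/3)*(-1 + sqrt(3)*I)/2) + C3*exp(-a*k^(1/3)*(1 + sqrt(3)*I)/2)


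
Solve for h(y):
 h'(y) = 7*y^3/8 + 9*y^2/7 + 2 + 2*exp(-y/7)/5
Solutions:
 h(y) = C1 + 7*y^4/32 + 3*y^3/7 + 2*y - 14*exp(-y/7)/5


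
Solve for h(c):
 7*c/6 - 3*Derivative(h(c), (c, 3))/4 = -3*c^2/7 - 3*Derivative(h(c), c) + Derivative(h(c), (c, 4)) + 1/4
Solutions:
 h(c) = C1 + C2*exp(-c*((8*sqrt(141) + 95)^(-1/3) + 2 + (8*sqrt(141) + 95)^(1/3))/8)*sin(sqrt(3)*c*(-(8*sqrt(141) + 95)^(1/3) + (8*sqrt(141) + 95)^(-1/3))/8) + C3*exp(-c*((8*sqrt(141) + 95)^(-1/3) + 2 + (8*sqrt(141) + 95)^(1/3))/8)*cos(sqrt(3)*c*(-(8*sqrt(141) + 95)^(1/3) + (8*sqrt(141) + 95)^(-1/3))/8) + C4*exp(c*(-1 + (8*sqrt(141) + 95)^(-1/3) + (8*sqrt(141) + 95)^(1/3))/4) - c^3/21 - 7*c^2/36 + c/84


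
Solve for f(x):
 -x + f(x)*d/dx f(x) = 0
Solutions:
 f(x) = -sqrt(C1 + x^2)
 f(x) = sqrt(C1 + x^2)


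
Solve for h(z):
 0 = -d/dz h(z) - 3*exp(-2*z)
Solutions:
 h(z) = C1 + 3*exp(-2*z)/2


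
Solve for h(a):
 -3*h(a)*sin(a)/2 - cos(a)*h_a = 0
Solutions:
 h(a) = C1*cos(a)^(3/2)


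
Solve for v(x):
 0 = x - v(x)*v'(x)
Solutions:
 v(x) = -sqrt(C1 + x^2)
 v(x) = sqrt(C1 + x^2)


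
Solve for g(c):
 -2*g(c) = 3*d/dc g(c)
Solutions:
 g(c) = C1*exp(-2*c/3)


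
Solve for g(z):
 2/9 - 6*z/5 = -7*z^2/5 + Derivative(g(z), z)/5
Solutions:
 g(z) = C1 + 7*z^3/3 - 3*z^2 + 10*z/9


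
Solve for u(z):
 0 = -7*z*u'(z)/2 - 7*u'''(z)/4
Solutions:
 u(z) = C1 + Integral(C2*airyai(-2^(1/3)*z) + C3*airybi(-2^(1/3)*z), z)


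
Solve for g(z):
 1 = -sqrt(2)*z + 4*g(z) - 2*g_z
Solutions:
 g(z) = C1*exp(2*z) + sqrt(2)*z/4 + sqrt(2)/8 + 1/4


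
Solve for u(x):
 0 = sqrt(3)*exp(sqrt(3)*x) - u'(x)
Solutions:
 u(x) = C1 + exp(sqrt(3)*x)


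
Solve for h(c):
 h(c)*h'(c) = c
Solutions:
 h(c) = -sqrt(C1 + c^2)
 h(c) = sqrt(C1 + c^2)


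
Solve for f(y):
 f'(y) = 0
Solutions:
 f(y) = C1


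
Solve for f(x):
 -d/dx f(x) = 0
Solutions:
 f(x) = C1


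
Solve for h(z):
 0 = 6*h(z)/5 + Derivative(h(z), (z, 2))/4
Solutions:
 h(z) = C1*sin(2*sqrt(30)*z/5) + C2*cos(2*sqrt(30)*z/5)


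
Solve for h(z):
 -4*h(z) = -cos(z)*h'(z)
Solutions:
 h(z) = C1*(sin(z)^2 + 2*sin(z) + 1)/(sin(z)^2 - 2*sin(z) + 1)


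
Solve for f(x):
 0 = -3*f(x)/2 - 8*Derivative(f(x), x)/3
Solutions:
 f(x) = C1*exp(-9*x/16)


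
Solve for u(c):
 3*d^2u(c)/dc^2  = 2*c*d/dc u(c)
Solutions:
 u(c) = C1 + C2*erfi(sqrt(3)*c/3)


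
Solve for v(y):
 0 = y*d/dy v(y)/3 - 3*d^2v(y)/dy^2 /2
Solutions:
 v(y) = C1 + C2*erfi(y/3)


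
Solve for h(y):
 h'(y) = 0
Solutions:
 h(y) = C1


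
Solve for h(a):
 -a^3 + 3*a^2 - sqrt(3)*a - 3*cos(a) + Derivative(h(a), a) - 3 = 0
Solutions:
 h(a) = C1 + a^4/4 - a^3 + sqrt(3)*a^2/2 + 3*a + 3*sin(a)


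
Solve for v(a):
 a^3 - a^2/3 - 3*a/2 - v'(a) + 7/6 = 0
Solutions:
 v(a) = C1 + a^4/4 - a^3/9 - 3*a^2/4 + 7*a/6


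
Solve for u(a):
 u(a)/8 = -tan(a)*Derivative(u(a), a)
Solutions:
 u(a) = C1/sin(a)^(1/8)


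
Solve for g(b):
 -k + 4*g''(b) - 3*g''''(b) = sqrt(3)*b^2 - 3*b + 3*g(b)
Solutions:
 g(b) = -sqrt(3)*b^2/3 + b - k/3 + (C1*sin(b*sin(atan(sqrt(5)/2)/2)) + C2*cos(b*sin(atan(sqrt(5)/2)/2)))*exp(-b*cos(atan(sqrt(5)/2)/2)) + (C3*sin(b*sin(atan(sqrt(5)/2)/2)) + C4*cos(b*sin(atan(sqrt(5)/2)/2)))*exp(b*cos(atan(sqrt(5)/2)/2)) - 8*sqrt(3)/9


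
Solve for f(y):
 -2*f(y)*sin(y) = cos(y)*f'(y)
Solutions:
 f(y) = C1*cos(y)^2


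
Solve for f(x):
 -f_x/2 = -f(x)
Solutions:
 f(x) = C1*exp(2*x)


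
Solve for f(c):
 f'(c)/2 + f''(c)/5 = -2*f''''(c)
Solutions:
 f(c) = C1 + C2*exp(-15^(1/3)*c*(-(225 + sqrt(50745))^(1/3) + 2*15^(1/3)/(225 + sqrt(50745))^(1/3))/60)*sin(3^(1/6)*5^(1/3)*c*(6*5^(1/3)/(225 + sqrt(50745))^(1/3) + 3^(2/3)*(225 + sqrt(50745))^(1/3))/60) + C3*exp(-15^(1/3)*c*(-(225 + sqrt(50745))^(1/3) + 2*15^(1/3)/(225 + sqrt(50745))^(1/3))/60)*cos(3^(1/6)*5^(1/3)*c*(6*5^(1/3)/(225 + sqrt(50745))^(1/3) + 3^(2/3)*(225 + sqrt(50745))^(1/3))/60) + C4*exp(15^(1/3)*c*(-(225 + sqrt(50745))^(1/3) + 2*15^(1/3)/(225 + sqrt(50745))^(1/3))/30)


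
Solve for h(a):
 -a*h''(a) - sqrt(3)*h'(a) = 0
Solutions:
 h(a) = C1 + C2*a^(1 - sqrt(3))


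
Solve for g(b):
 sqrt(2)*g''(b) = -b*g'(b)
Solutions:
 g(b) = C1 + C2*erf(2^(1/4)*b/2)
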